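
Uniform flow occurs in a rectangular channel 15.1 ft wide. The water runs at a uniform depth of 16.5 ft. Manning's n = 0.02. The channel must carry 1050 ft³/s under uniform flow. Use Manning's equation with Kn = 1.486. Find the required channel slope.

Flow area A = b·y = 15.1 × 16.5 = 249.2 ft². Wetted perimeter P = b + 2y = 15.1 + 2×16.5 = 48.1 ft.
Hydraulic radius R = A/P = 249.2/48.1 = 5.18 ft.
From Manning's equation, S = [nQ / (1.486 A R^(2/3))]² = [0.02 × 1050 / (1.486 × 249.2 × 5.18^(2/3))]² = 0.000359.

S = 0.000359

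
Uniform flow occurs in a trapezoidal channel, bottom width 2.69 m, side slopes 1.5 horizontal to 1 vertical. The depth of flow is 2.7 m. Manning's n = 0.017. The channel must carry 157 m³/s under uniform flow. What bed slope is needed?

With bottom width b = 2.69 m and side slope z = 1.5: A = (b + zy)y = (2.69 + 1.5×2.7)×2.7 = 18.2 m²; P = b + 2y√(1+z²) = 2.69 + 2×2.7×1.803 = 12.42 m.
Hydraulic radius R = A/P = 18.2/12.42 = 1.465 m.
From Manning's equation, S = [nQ / (1 A R^(2/3))]² = [0.017 × 157 / (1 × 18.2 × 1.465^(2/3))]² = 0.0129.

S = 0.0129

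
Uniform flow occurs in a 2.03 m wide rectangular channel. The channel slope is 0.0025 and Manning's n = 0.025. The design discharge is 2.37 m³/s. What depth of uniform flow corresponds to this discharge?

y_n = 0.941 m

Manning's equation rearranged: A R^(2/3) = nQ / (1·√S) = 0.025 × 2.37 / (√0.0025) = 1.185.
At y = 0.83 m: A R^(2/3) = 0.9991 — too small.
At y = 0.941 m: A R^(2/3) = 1.185 — close enough.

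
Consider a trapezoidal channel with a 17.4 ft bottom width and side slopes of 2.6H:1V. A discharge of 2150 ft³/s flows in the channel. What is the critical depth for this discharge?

At critical depth, Q² T / (g A³) = 1, i.e. A³/T = Q²/g = 2150²/32.2 = 143600.
At y = 6.4 ft: A³/T = 204000 — over.
At y = 5.83 ft: A³/T = 143300 — matches.

y_c = 5.83 ft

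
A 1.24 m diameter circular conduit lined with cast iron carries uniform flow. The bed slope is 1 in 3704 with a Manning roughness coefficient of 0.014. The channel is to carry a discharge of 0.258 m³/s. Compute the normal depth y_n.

Manning's equation rearranged: A R^(2/3) = nQ / (1·√S) = 0.014 × 0.258 / (√0.00027) = 0.2198.
At y = 0.44 m: A R^(2/3) = 0.1493 — too small.
At y = 0.61 m: A R^(2/3) = 0.269 — too large.
At y = 0.543 m: A R^(2/3) = 0.2195 — close enough.

y_n = 0.543 m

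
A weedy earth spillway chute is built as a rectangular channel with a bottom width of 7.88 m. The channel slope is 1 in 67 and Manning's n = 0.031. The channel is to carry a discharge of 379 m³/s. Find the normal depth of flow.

Manning's equation rearranged: A R^(2/3) = nQ / (1·√S) = 0.031 × 379 / (√0.01493) = 96.17.
Trying y = 5.38 m: A R^(2/3) = 73.32 — too small.
Trying y = 7.71 m: A R^(2/3) = 115.1 — too large.
Trying y = 6.67 m: A R^(2/3) = 96.22 — close enough.

y_n = 6.67 m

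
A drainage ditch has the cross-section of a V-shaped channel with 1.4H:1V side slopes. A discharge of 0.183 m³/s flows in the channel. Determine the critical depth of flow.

At critical depth, Q² T / (g A³) = 1, i.e. A³/T = Q²/g = 0.183²/9.81 = 0.003414.
At y = 0.272 m: A³/T = 0.001459 — low.
At y = 0.409 m: A³/T = 0.01122 — high.
At y = 0.322 m: A³/T = 0.003392 — close enough.

y_c = 0.322 m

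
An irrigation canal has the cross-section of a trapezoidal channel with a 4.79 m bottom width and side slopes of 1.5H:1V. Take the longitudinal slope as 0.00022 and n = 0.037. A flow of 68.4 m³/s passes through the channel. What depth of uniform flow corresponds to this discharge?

Manning's equation rearranged: A R^(2/3) = nQ / (1·√S) = 0.037 × 68.4 / (√0.00022) = 170.6.
At y = 6.98 m: A R^(2/3) = 248.1 — high.
At y = 5.9 m: A R^(2/3) = 170.6 — ≈ 170.6.

y_n = 5.9 m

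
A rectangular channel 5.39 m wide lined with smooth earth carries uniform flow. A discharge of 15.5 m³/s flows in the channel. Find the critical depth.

For a rectangular channel, critical depth y_c = (q²/g)^(1/3) where q = Q/b = 15.5/5.39 = 2.876 m²/s.
So y_c = (2.876²/9.81)^(1/3) = 0.945 m.

y_c = 0.945 m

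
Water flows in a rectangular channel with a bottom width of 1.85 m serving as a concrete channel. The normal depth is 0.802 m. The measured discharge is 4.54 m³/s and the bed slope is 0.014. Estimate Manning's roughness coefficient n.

Flow area A = b·y = 1.85 × 0.802 = 1.484 m². Wetted perimeter P = b + 2y = 1.85 + 2×0.802 = 3.454 m.
Hydraulic radius R = A/P = 1.484/3.454 = 0.4296 m.
Rearranging Manning's equation: n = (1/Q) A R^(2/3) S^(1/2) = (1/4.54) × 1.484 × 0.4296^(2/3) × √0.014 = 0.022.

n = 0.022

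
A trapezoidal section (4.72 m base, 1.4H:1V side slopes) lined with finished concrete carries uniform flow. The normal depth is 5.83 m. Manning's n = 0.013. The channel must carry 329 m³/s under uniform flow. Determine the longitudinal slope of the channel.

S = 0.000739

With bottom width b = 4.72 m and side slope z = 1.4: A = (b + zy)y = (4.72 + 1.4×5.83)×5.83 = 75.1 m²; P = b + 2y√(1+z²) = 4.72 + 2×5.83×1.72 = 24.78 m.
Hydraulic radius R = A/P = 75.1/24.78 = 3.031 m.
From Manning's equation, S = [nQ / (1 A R^(2/3))]² = [0.013 × 329 / (1 × 75.1 × 3.031^(2/3))]² = 0.000739.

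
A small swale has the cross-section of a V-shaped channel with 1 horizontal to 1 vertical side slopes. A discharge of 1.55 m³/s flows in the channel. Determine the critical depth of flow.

At critical depth, Q² T / (g A³) = 1, i.e. A³/T = Q²/g = 1.55²/9.81 = 0.2449.
At y = 1.06 m: A³/T = 0.6691 — over.
At y = 0.683 m: A³/T = 0.07431 — short.
At y = 0.867 m: A³/T = 0.2449 — close enough.

y_c = 0.867 m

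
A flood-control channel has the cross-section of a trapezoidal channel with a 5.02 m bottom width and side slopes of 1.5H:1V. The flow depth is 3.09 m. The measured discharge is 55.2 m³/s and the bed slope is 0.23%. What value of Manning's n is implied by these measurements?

With bottom width b = 5.02 m and side slope z = 1.5: A = (b + zy)y = (5.02 + 1.5×3.09)×3.09 = 29.83 m²; P = b + 2y√(1+z²) = 5.02 + 2×3.09×1.803 = 16.16 m.
Hydraulic radius R = A/P = 29.83/16.16 = 1.846 m.
Rearranging Manning's equation: n = (1/Q) A R^(2/3) S^(1/2) = (1/55.2) × 29.83 × 1.846^(2/3) × √0.0023 = 0.039.

n = 0.039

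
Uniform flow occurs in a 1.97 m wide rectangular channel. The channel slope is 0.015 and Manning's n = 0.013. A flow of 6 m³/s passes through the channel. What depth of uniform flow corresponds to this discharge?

Manning's equation rearranged: A R^(2/3) = nQ / (1·√S) = 0.013 × 6 / (√0.015) = 0.6369.
Try y = 0.7 m: A R^(2/3) = 0.7601 — too large.
Try y = 0.535 m: A R^(2/3) = 0.5201 — too small.
Try y = 0.617 m: A R^(2/3) = 0.637 — close enough.

y_n = 0.617 m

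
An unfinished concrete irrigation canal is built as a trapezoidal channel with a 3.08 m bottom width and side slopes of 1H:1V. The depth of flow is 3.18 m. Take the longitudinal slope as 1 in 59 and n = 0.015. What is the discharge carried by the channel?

With bottom width b = 3.08 m and side slope z = 1: A = (b + zy)y = (3.08 + 1×3.18)×3.18 = 19.91 m²; P = b + 2y√(1+z²) = 3.08 + 2×3.18×1.414 = 12.07 m.
Hydraulic radius R = A/P = 19.91/12.07 = 1.649 m.
Manning's equation: Q = (1/n) A R^(2/3) S^(1/2) = (1/0.015) × 19.91 × 1.649^(2/3) × 0.01695^(1/2) = 241 m³/s.

Q = 241 m³/s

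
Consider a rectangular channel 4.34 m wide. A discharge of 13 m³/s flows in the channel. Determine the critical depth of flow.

y_c = 0.971 m

For a rectangular channel, critical depth y_c = (q²/g)^(1/3) where q = Q/b = 13/4.34 = 2.995 m²/s.
So y_c = (2.995²/9.81)^(1/3) = 0.971 m.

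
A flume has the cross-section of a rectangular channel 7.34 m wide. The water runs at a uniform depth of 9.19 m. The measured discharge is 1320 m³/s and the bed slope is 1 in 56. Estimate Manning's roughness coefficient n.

Flow area A = b·y = 7.34 × 9.19 = 67.45 m². Wetted perimeter P = b + 2y = 7.34 + 2×9.19 = 25.72 m.
Hydraulic radius R = A/P = 67.45/25.72 = 2.623 m.
Rearranging Manning's equation: n = (1/Q) A R^(2/3) S^(1/2) = (1/1320) × 67.45 × 2.623^(2/3) × √0.01786 = 0.013.

n = 0.013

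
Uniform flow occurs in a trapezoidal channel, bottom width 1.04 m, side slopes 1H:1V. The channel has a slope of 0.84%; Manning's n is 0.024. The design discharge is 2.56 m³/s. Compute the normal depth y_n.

Manning's equation rearranged: A R^(2/3) = nQ / (1·√S) = 0.024 × 2.56 / (√0.0084) = 0.6704.
At y = 0.784 m: A R^(2/3) = 0.826 — too large.
At y = 0.511 m: A R^(2/3) = 0.3699 — too small.
At y = 0.703 m: A R^(2/3) = 0.6703 — matches.

y_n = 0.703 m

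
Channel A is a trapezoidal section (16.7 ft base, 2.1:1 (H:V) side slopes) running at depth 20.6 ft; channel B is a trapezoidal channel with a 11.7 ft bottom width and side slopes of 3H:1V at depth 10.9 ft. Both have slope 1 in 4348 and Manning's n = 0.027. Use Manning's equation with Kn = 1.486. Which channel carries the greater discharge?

Channel A: With bottom width b = 16.7 ft and side slope z = 2.1: A = (b + zy)y = (16.7 + 2.1×20.6)×20.6 = 1235 ft²; P = b + 2y√(1+z²) = 16.7 + 2×20.6×2.326 = 112.5 ft. Hydraulic radius R = A/P = 1235/112.5 = 10.98 ft. Q_A = (1.486/0.027)·1235·10.98^(2/3)·√0.00023 = 5092 ft³/s.
Channel B: With bottom width b = 11.7 ft and side slope z = 3: A = (b + zy)y = (11.7 + 3×10.9)×10.9 = 484 ft²; P = b + 2y√(1+z²) = 11.7 + 2×10.9×3.162 = 80.64 ft. Hydraulic radius R = A/P = 484/80.64 = 6.002 ft. Q_B = (1.486/0.027)·484·6.002^(2/3)·√0.00023 = 1334 ft³/s.
Q_A = 5092 ft³/s vs Q_B = 1334 ft³/s, so channel A carries more.

channel A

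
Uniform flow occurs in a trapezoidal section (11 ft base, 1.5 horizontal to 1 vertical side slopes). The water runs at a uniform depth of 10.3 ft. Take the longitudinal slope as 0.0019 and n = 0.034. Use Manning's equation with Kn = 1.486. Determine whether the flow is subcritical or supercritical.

subcritical

With bottom width b = 11 ft and side slope z = 1.5: A = (b + zy)y = (11 + 1.5×10.3)×10.3 = 272.4 ft²; P = b + 2y√(1+z²) = 11 + 2×10.3×1.803 = 48.14 ft.
Hydraulic radius R = A/P = 272.4/48.14 = 5.66 ft.
V = (1.486/n) R^(2/3) √S = (1.486/0.034) × 5.66^(2/3) × √0.0019 = 6.05 ft/s. Hydraulic depth D_h = A/T = 272.4/41.9 = 6.502 ft.
Froude number Fr = V/√(g·D_h) = 6.05/√(32.2×6.502) = 0.418, which is less than 1, so the flow is subcritical.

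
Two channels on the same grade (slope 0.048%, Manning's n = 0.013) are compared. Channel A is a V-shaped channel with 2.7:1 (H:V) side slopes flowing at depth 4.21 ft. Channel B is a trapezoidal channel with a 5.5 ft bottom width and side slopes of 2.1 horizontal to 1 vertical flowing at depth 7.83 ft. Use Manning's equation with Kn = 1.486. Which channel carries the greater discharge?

Channel A: For a triangular section with side slope z = 2.7: A = zy² = 2.7×4.21² = 47.86 ft²; P = 2y√(1+z²) = 2×4.21×2.879 = 24.24 ft. Hydraulic radius R = A/P = 47.86/24.24 = 1.974 ft. Q_A = (1.486/0.013)·47.86·1.974^(2/3)·√0.00048 = 188.6 ft³/s.
Channel B: With bottom width b = 5.5 ft and side slope z = 2.1: A = (b + zy)y = (5.5 + 2.1×7.83)×7.83 = 171.8 ft²; P = b + 2y√(1+z²) = 5.5 + 2×7.83×2.326 = 41.92 ft. Hydraulic radius R = A/P = 171.8/41.92 = 4.098 ft. Q_B = (1.486/0.013)·171.8·4.098^(2/3)·√0.00048 = 1102 ft³/s.
Q_A = 188.6 ft³/s vs Q_B = 1102 ft³/s, so channel B carries more.

channel B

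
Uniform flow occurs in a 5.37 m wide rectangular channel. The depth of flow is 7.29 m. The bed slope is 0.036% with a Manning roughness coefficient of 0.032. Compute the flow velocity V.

V = 0.929 m/s

Flow area A = b·y = 5.37 × 7.29 = 39.15 m². Wetted perimeter P = b + 2y = 5.37 + 2×7.29 = 19.95 m.
Hydraulic radius R = A/P = 39.15/19.95 = 1.962 m.
From Manning's equation, V = (1/n) R^(2/3) S^(1/2) = (1/0.032) × 1.962^(2/3) × 0.00036^(1/2) = 0.929 m/s.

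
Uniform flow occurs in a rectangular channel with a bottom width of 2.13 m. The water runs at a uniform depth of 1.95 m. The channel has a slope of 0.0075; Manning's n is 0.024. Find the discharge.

Flow area A = b·y = 2.13 × 1.95 = 4.153 m². Wetted perimeter P = b + 2y = 2.13 + 2×1.95 = 6.03 m.
Hydraulic radius R = A/P = 4.153/6.03 = 0.6888 m.
Manning's equation: Q = (1/n) A R^(2/3) S^(1/2) = (1/0.024) × 4.153 × 0.6888^(2/3) × 0.0075^(1/2) = 11.7 m³/s.

Q = 11.7 m³/s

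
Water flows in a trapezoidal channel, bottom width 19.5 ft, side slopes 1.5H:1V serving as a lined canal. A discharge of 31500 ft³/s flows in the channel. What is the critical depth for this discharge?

y_c = 25 ft

At critical depth, Q² T / (g A³) = 1, i.e. A³/T = Q²/g = 31500²/32.2 = 30820000.
At y = 27.8 ft: A³/T = 47860000 — high.
At y = 25 ft: A³/T = 30620000 — close enough.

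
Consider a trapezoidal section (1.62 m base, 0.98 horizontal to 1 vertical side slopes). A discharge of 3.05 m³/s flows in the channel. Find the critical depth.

At critical depth, Q² T / (g A³) = 1, i.e. A³/T = Q²/g = 3.05²/9.81 = 0.9483.
Trying y = 0.791 m: A³/T = 2.145 — too large.
Trying y = 0.624 m: A³/T = 0.9497 — close enough.

y_c = 0.624 m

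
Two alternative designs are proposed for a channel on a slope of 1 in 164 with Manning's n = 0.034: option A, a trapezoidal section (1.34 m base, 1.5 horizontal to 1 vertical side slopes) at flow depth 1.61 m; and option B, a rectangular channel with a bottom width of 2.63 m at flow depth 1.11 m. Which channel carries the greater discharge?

Channel A: With bottom width b = 1.34 m and side slope z = 1.5: A = (b + zy)y = (1.34 + 1.5×1.61)×1.61 = 6.046 m²; P = b + 2y√(1+z²) = 1.34 + 2×1.61×1.803 = 7.145 m. Hydraulic radius R = A/P = 6.046/7.145 = 0.8461 m. Q_A = (1/0.034)·6.046·0.8461^(2/3)·√0.006098 = 12.42 m³/s.
Channel B: Flow area A = b·y = 2.63 × 1.11 = 2.919 m². Wetted perimeter P = b + 2y = 2.63 + 2×1.11 = 4.85 m. Hydraulic radius R = A/P = 2.919/4.85 = 0.6019 m. Q_B = (1/0.034)·2.919·0.6019^(2/3)·√0.006098 = 4.78 m³/s.
Q_A = 12.42 m³/s vs Q_B = 4.78 m³/s, so channel A carries more.

channel A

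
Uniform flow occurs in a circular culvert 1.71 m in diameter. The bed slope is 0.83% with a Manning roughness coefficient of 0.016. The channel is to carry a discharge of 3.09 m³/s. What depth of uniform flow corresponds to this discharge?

Manning's equation rearranged: A R^(2/3) = nQ / (1·√S) = 0.016 × 3.09 / (√0.0083) = 0.5427.
Try y = 0.867 m: A R^(2/3) = 0.6672 — too large.
Try y = 0.769 m: A R^(2/3) = 0.5422 — ≈ 0.5427.

y_n = 0.769 m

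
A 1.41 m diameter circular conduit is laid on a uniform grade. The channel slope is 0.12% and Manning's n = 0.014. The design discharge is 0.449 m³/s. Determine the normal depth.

y_n = 0.463 m

Manning's equation rearranged: A R^(2/3) = nQ / (1·√S) = 0.014 × 0.449 / (√0.0012) = 0.1815.
Trying y = 0.374 m: A R^(2/3) = 0.12 — low.
Trying y = 0.542 m: A R^(2/3) = 0.2441 — high.
Trying y = 0.463 m: A R^(2/3) = 0.1815 — ≈ 0.1815.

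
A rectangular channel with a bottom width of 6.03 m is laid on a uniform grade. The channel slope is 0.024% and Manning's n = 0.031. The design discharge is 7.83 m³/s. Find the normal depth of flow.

Manning's equation rearranged: A R^(2/3) = nQ / (1·√S) = 0.031 × 7.83 / (√0.00024) = 15.67.
Trying y = 2.51 m: A R^(2/3) = 18.67 — over.
Trying y = 1.75 m: A R^(2/3) = 11.29 — short.
Trying y = 2.21 m: A R^(2/3) = 15.67 — close enough.

y_n = 2.21 m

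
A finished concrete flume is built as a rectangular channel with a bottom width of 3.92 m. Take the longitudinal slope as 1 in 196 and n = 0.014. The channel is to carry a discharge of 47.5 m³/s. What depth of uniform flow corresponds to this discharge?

Manning's equation rearranged: A R^(2/3) = nQ / (1·√S) = 0.014 × 47.5 / (√0.005102) = 9.31.
Trying y = 2.72 m: A R^(2/3) = 11.63 — too large.
Trying y = 2.29 m: A R^(2/3) = 9.309 — close enough.

y_n = 2.29 m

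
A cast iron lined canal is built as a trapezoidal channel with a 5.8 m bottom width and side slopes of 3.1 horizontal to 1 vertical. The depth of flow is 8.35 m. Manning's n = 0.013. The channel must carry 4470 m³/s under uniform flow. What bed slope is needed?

With bottom width b = 5.8 m and side slope z = 3.1: A = (b + zy)y = (5.8 + 3.1×8.35)×8.35 = 264.6 m²; P = b + 2y√(1+z²) = 5.8 + 2×8.35×3.257 = 60.2 m.
Hydraulic radius R = A/P = 264.6/60.2 = 4.395 m.
From Manning's equation, S = [nQ / (1 A R^(2/3))]² = [0.013 × 4470 / (1 × 264.6 × 4.395^(2/3))]² = 0.0067.

S = 0.0067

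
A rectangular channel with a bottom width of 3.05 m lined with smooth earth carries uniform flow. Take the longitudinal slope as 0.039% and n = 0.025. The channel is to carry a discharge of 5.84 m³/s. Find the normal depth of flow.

Manning's equation rearranged: A R^(2/3) = nQ / (1·√S) = 0.025 × 5.84 / (√0.00039) = 7.393.
At y = 2.76 m: A R^(2/3) = 8.318 — too large.
At y = 2.04 m: A R^(2/3) = 5.682 — too small.
At y = 2.51 m: A R^(2/3) = 7.391 — matches.

y_n = 2.51 m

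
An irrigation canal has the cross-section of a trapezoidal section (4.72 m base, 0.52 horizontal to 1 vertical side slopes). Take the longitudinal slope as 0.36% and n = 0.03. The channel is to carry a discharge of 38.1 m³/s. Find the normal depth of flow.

y_n = 2.48 m

Manning's equation rearranged: A R^(2/3) = nQ / (1·√S) = 0.03 × 38.1 / (√0.0036) = 19.05.
Try y = 2.11 m: A R^(2/3) = 14.58 — too small.
Try y = 2.48 m: A R^(2/3) = 19.05 — matches.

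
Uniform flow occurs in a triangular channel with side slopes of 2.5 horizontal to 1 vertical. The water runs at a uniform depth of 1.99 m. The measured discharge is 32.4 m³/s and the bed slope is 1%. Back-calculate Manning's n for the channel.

For a triangular section with side slope z = 2.5: A = zy² = 2.5×1.99² = 9.9 m²; P = 2y√(1+z²) = 2×1.99×2.693 = 10.72 m.
Hydraulic radius R = A/P = 9.9/10.72 = 0.9238 m.
Rearranging Manning's equation: n = (1/Q) A R^(2/3) S^(1/2) = (1/32.4) × 9.9 × 0.9238^(2/3) × √0.01 = 0.029.

n = 0.029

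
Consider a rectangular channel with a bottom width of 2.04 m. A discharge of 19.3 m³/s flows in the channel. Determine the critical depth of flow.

For a rectangular channel, critical depth y_c = (q²/g)^(1/3) where q = Q/b = 19.3/2.04 = 9.461 m²/s.
So y_c = (9.461²/9.81)^(1/3) = 2.09 m.

y_c = 2.09 m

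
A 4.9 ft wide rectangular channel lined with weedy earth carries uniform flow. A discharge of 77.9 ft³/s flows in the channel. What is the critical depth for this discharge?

For a rectangular channel, critical depth y_c = (q²/g)^(1/3) where q = Q/b = 77.9/4.9 = 15.9 ft²/s.
So y_c = (15.9²/32.2)^(1/3) = 1.99 ft.

y_c = 1.99 ft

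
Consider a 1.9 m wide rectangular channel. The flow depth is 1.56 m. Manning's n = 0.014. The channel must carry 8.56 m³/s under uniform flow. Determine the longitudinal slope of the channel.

S = 0.0033

Flow area A = b·y = 1.9 × 1.56 = 2.964 m². Wetted perimeter P = b + 2y = 1.9 + 2×1.56 = 5.02 m.
Hydraulic radius R = A/P = 2.964/5.02 = 0.5904 m.
From Manning's equation, S = [nQ / (1 A R^(2/3))]² = [0.014 × 8.56 / (1 × 2.964 × 0.5904^(2/3))]² = 0.0033.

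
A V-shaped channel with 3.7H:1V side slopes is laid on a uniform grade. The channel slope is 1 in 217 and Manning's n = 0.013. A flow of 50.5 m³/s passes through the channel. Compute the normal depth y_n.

Manning's equation rearranged: A R^(2/3) = nQ / (1·√S) = 0.013 × 50.5 / (√0.004608) = 9.671.
At y = 1.87 m: A R^(2/3) = 12.08 — over.
At y = 1.55 m: A R^(2/3) = 7.326 — short.
At y = 1.72 m: A R^(2/3) = 9.669 — close enough.

y_n = 1.72 m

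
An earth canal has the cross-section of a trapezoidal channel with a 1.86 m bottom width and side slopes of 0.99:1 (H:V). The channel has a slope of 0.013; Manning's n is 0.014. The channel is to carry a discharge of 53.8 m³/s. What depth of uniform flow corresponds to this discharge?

y_n = 1.84 m

Manning's equation rearranged: A R^(2/3) = nQ / (1·√S) = 0.014 × 53.8 / (√0.013) = 6.606.
Trying y = 1.31 m: A R^(2/3) = 3.4 — too small.
Trying y = 2.03 m: A R^(2/3) = 8.05 — too large.
Trying y = 1.84 m: A R^(2/3) = 6.604 — matches.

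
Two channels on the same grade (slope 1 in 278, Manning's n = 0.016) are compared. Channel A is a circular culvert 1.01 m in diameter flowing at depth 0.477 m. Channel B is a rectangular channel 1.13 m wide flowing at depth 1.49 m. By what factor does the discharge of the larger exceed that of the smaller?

6.4

Channel A: For a circular section of diameter D = 1.01 m at depth y = 0.477 m, the central angle is θ = 2 arccos(1 − 2y/D) = 3.031 rad. Then A = (D²/8)(θ − sin θ) = 0.3723 m² and P = Dθ/2 = 1.53 m. Hydraulic radius R = A/P = 0.3723/1.53 = 0.2433 m. Q_A = (1/0.016)·0.3723·0.2433^(2/3)·√0.003597 = 0.5439 m³/s.
Channel B: Flow area A = b·y = 1.13 × 1.49 = 1.684 m². Wetted perimeter P = b + 2y = 1.13 + 2×1.49 = 4.11 m. Hydraulic radius R = A/P = 1.684/4.11 = 0.4097 m. Q_B = (1/0.016)·1.684·0.4097^(2/3)·√0.003597 = 3.481 m³/s.
The larger discharge is 3.481 m³/s and the smaller is 0.5439 m³/s; the ratio is 6.4.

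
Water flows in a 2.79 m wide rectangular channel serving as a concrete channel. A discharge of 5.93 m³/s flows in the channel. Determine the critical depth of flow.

y_c = 0.772 m

For a rectangular channel, critical depth y_c = (q²/g)^(1/3) where q = Q/b = 5.93/2.79 = 2.125 m²/s.
So y_c = (2.125²/9.81)^(1/3) = 0.772 m.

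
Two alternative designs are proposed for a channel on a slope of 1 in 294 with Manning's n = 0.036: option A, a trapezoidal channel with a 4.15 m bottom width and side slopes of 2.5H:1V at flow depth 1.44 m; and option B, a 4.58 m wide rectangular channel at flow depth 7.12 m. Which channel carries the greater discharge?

Channel A: With bottom width b = 4.15 m and side slope z = 2.5: A = (b + zy)y = (4.15 + 2.5×1.44)×1.44 = 11.16 m²; P = b + 2y√(1+z²) = 4.15 + 2×1.44×2.693 = 11.9 m. Hydraulic radius R = A/P = 11.16/11.9 = 0.9374 m. Q_A = (1/0.036)·11.16·0.9374^(2/3)·√0.003401 = 17.32 m³/s.
Channel B: Flow area A = b·y = 4.58 × 7.12 = 32.61 m². Wetted perimeter P = b + 2y = 4.58 + 2×7.12 = 18.82 m. Hydraulic radius R = A/P = 32.61/18.82 = 1.733 m. Q_B = (1/0.036)·32.61·1.733^(2/3)·√0.003401 = 76.21 m³/s.
Q_A = 17.32 m³/s vs Q_B = 76.21 m³/s, so channel B carries more.

channel B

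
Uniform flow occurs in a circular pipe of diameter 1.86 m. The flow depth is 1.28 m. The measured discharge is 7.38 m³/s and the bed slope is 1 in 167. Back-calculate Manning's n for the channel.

n = 0.014

For a circular section of diameter D = 1.86 m at depth y = 1.28 m, the central angle is θ = 2 arccos(1 − 2y/D) = 3.913 rad. Then A = (D²/8)(θ − sin θ) = 1.994 m² and P = Dθ/2 = 3.639 m.
Hydraulic radius R = A/P = 1.994/3.639 = 0.5479 m.
Rearranging Manning's equation: n = (1/Q) A R^(2/3) S^(1/2) = (1/7.38) × 1.994 × 0.5479^(2/3) × √0.005988 = 0.014.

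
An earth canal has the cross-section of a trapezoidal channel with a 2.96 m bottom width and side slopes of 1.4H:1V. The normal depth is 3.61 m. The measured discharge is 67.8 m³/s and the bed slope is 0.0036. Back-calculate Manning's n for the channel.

n = 0.039

With bottom width b = 2.96 m and side slope z = 1.4: A = (b + zy)y = (2.96 + 1.4×3.61)×3.61 = 28.93 m²; P = b + 2y√(1+z²) = 2.96 + 2×3.61×1.72 = 15.38 m.
Hydraulic radius R = A/P = 28.93/15.38 = 1.881 m.
Rearranging Manning's equation: n = (1/Q) A R^(2/3) S^(1/2) = (1/67.8) × 28.93 × 1.881^(2/3) × √0.0036 = 0.039.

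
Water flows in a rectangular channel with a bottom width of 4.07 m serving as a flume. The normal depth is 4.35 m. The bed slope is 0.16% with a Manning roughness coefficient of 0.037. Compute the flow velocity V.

Flow area A = b·y = 4.07 × 4.35 = 17.7 m². Wetted perimeter P = b + 2y = 4.07 + 2×4.35 = 12.77 m.
Hydraulic radius R = A/P = 17.7/12.77 = 1.386 m.
From Manning's equation, V = (1/n) R^(2/3) S^(1/2) = (1/0.037) × 1.386^(2/3) × 0.0016^(1/2) = 1.34 m/s.

V = 1.34 m/s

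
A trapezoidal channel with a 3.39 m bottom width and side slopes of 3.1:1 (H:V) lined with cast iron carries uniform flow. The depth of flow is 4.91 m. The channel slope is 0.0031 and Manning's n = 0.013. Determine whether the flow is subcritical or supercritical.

With bottom width b = 3.39 m and side slope z = 3.1: A = (b + zy)y = (3.39 + 3.1×4.91)×4.91 = 91.38 m²; P = b + 2y√(1+z²) = 3.39 + 2×4.91×3.257 = 35.38 m.
Hydraulic radius R = A/P = 91.38/35.38 = 2.583 m.
V = (1/n) R^(2/3) √S = (1/0.013) × 2.583^(2/3) × √0.0031 = 8.063 m/s. Hydraulic depth D_h = A/T = 91.38/33.83 = 2.701 m.
Froude number Fr = V/√(g·D_h) = 8.063/√(9.81×2.701) = 1.57, which is greater than 1, so the flow is supercritical.

supercritical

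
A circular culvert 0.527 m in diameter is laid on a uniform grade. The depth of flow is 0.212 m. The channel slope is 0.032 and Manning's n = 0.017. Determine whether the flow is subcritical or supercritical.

For a circular section of diameter D = 0.527 m at depth y = 0.212 m, the central angle is θ = 2 arccos(1 − 2y/D) = 2.748 rad. Then A = (D²/8)(θ − sin θ) = 0.0821 m² and P = Dθ/2 = 0.7241 m.
Hydraulic radius R = A/P = 0.0821/0.7241 = 0.1134 m.
V = (1/n) R^(2/3) √S = (1/0.017) × 0.1134^(2/3) × √0.032 = 2.465 m/s. Hydraulic depth D_h = A/T = 0.0821/0.5168 = 0.1588 m.
Froude number Fr = V/√(g·D_h) = 2.465/√(9.81×0.1588) = 1.97, which is greater than 1, so the flow is supercritical.

supercritical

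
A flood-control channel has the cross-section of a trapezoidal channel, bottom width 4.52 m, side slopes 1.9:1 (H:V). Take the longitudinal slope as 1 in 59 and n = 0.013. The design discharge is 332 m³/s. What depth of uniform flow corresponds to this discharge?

y_n = 2.6 m

Manning's equation rearranged: A R^(2/3) = nQ / (1·√S) = 0.013 × 332 / (√0.01695) = 33.15.
Trying y = 3.16 m: A R^(2/3) = 49.91 — too large.
Trying y = 2.21 m: A R^(2/3) = 23.83 — too small.
Trying y = 2.6 m: A R^(2/3) = 33.2 — close enough.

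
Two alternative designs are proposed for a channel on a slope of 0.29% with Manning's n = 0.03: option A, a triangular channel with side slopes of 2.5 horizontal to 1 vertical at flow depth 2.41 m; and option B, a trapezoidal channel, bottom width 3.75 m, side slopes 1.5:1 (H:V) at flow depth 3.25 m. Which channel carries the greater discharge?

Channel A: For a triangular section with side slope z = 2.5: A = zy² = 2.5×2.41² = 14.52 m²; P = 2y√(1+z²) = 2×2.41×2.693 = 12.98 m. Hydraulic radius R = A/P = 14.52/12.98 = 1.119 m. Q_A = (1/0.03)·14.52·1.119^(2/3)·√0.0029 = 28.09 m³/s.
Channel B: With bottom width b = 3.75 m and side slope z = 1.5: A = (b + zy)y = (3.75 + 1.5×3.25)×3.25 = 28.03 m²; P = b + 2y√(1+z²) = 3.75 + 2×3.25×1.803 = 15.47 m. Hydraulic radius R = A/P = 28.03/15.47 = 1.812 m. Q_B = (1/0.03)·28.03·1.812^(2/3)·√0.0029 = 74.79 m³/s.
Q_A = 28.09 m³/s vs Q_B = 74.79 m³/s, so channel B carries more.

channel B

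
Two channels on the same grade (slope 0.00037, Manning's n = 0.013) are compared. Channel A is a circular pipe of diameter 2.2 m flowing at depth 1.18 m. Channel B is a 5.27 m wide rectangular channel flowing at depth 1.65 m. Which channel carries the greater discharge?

Channel A: For a circular section of diameter D = 2.2 m at depth y = 1.18 m, the central angle is θ = 2 arccos(1 − 2y/D) = 3.287 rad. Then A = (D²/8)(θ − sin θ) = 2.077 m² and P = Dθ/2 = 3.616 m. Hydraulic radius R = A/P = 2.077/3.616 = 0.5743 m. Q_A = (1/0.013)·2.077·0.5743^(2/3)·√0.00037 = 2.123 m³/s.
Channel B: Flow area A = b·y = 5.27 × 1.65 = 8.695 m². Wetted perimeter P = b + 2y = 5.27 + 2×1.65 = 8.57 m. Hydraulic radius R = A/P = 8.695/8.57 = 1.015 m. Q_B = (1/0.013)·8.695·1.015^(2/3)·√0.00037 = 12.99 m³/s.
Q_A = 2.123 m³/s vs Q_B = 12.99 m³/s, so channel B carries more.

channel B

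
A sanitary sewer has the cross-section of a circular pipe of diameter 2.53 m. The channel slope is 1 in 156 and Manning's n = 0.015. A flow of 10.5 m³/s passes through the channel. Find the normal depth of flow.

Manning's equation rearranged: A R^(2/3) = nQ / (1·√S) = 0.015 × 10.5 / (√0.00641) = 1.967.
Trying y = 1.12 m: A R^(2/3) = 1.499 — low.
Trying y = 1.56 m: A R^(2/3) = 2.594 — high.
Trying y = 1.31 m: A R^(2/3) = 1.964 — matches.

y_n = 1.31 m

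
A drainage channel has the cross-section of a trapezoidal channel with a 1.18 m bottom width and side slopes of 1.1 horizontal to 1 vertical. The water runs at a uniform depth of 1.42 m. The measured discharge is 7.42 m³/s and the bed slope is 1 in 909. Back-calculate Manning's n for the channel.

With bottom width b = 1.18 m and side slope z = 1.1: A = (b + zy)y = (1.18 + 1.1×1.42)×1.42 = 3.894 m²; P = b + 2y√(1+z²) = 1.18 + 2×1.42×1.487 = 5.402 m.
Hydraulic radius R = A/P = 3.894/5.402 = 0.7208 m.
Rearranging Manning's equation: n = (1/Q) A R^(2/3) S^(1/2) = (1/7.42) × 3.894 × 0.7208^(2/3) × √0.0011 = 0.014.

n = 0.014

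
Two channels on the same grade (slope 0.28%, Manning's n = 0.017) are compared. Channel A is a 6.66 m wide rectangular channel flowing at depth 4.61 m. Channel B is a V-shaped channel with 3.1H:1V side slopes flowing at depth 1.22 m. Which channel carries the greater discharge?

channel A

Channel A: Flow area A = b·y = 6.66 × 4.61 = 30.7 m². Wetted perimeter P = b + 2y = 6.66 + 2×4.61 = 15.88 m. Hydraulic radius R = A/P = 30.7/15.88 = 1.933 m. Q_A = (1/0.017)·30.7·1.933^(2/3)·√0.0028 = 148.3 m³/s.
Channel B: For a triangular section with side slope z = 3.1: A = zy² = 3.1×1.22² = 4.614 m²; P = 2y√(1+z²) = 2×1.22×3.257 = 7.948 m. Hydraulic radius R = A/P = 4.614/7.948 = 0.5805 m. Q_B = (1/0.017)·4.614·0.5805^(2/3)·√0.0028 = 9.995 m³/s.
Q_A = 148.3 m³/s vs Q_B = 9.995 m³/s, so channel A carries more.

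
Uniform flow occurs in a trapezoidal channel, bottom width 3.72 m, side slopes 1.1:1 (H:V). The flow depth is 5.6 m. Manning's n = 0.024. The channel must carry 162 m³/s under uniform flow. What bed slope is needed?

S = 0.0013

With bottom width b = 3.72 m and side slope z = 1.1: A = (b + zy)y = (3.72 + 1.1×5.6)×5.6 = 55.33 m²; P = b + 2y√(1+z²) = 3.72 + 2×5.6×1.487 = 20.37 m.
Hydraulic radius R = A/P = 55.33/20.37 = 2.716 m.
From Manning's equation, S = [nQ / (1 A R^(2/3))]² = [0.024 × 162 / (1 × 55.33 × 2.716^(2/3))]² = 0.0013.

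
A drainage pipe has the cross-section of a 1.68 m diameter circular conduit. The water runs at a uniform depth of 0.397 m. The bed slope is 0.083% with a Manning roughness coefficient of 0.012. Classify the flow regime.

For a circular section of diameter D = 1.68 m at depth y = 0.397 m, the central angle is θ = 2 arccos(1 − 2y/D) = 2.031 rad. Then A = (D²/8)(θ − sin θ) = 0.4002 m² and P = Dθ/2 = 1.706 m.
Hydraulic radius R = A/P = 0.4002/1.706 = 0.2346 m.
V = (1/n) R^(2/3) √S = (1/0.012) × 0.2346^(2/3) × √0.00083 = 0.9133 m/s. Hydraulic depth D_h = A/T = 0.4002/1.427 = 0.2804 m.
Froude number Fr = V/√(g·D_h) = 0.9133/√(9.81×0.2804) = 0.551, which is less than 1, so the flow is subcritical.

subcritical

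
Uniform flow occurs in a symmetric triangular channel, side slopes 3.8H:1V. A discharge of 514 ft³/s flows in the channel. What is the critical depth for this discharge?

y_c = 4.08 ft

At critical depth, Q² T / (g A³) = 1, i.e. A³/T = Q²/g = 514²/32.2 = 8205.
Trying y = 3.35 ft: A³/T = 3046 — short.
Trying y = 4.08 ft: A³/T = 8163 — ≈ 8205.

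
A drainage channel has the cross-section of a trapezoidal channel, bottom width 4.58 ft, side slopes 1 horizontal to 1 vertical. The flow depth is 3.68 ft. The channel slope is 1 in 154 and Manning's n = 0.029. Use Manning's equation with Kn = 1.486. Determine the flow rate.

Q = 201 ft³/s

With bottom width b = 4.58 ft and side slope z = 1: A = (b + zy)y = (4.58 + 1×3.68)×3.68 = 30.4 ft²; P = b + 2y√(1+z²) = 4.58 + 2×3.68×1.414 = 14.99 ft.
Hydraulic radius R = A/P = 30.4/14.99 = 2.028 ft.
Manning's equation: Q = (1.486/n) A R^(2/3) S^(1/2) = (1.486/0.029) × 30.4 × 2.028^(2/3) × 0.006494^(1/2) = 201 ft³/s.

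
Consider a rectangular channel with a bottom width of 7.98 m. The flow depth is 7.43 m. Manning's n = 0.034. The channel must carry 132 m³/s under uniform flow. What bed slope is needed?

Flow area A = b·y = 7.98 × 7.43 = 59.29 m². Wetted perimeter P = b + 2y = 7.98 + 2×7.43 = 22.84 m.
Hydraulic radius R = A/P = 59.29/22.84 = 2.596 m.
From Manning's equation, S = [nQ / (1 A R^(2/3))]² = [0.034 × 132 / (1 × 59.29 × 2.596^(2/3))]² = 0.00161.

S = 0.00161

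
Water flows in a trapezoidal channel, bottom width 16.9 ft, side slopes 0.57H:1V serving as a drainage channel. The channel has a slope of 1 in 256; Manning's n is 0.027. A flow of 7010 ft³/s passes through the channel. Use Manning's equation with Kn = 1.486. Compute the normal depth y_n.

y_n = 18.1 ft

Manning's equation rearranged: A R^(2/3) = nQ / (1.486·√S) = 0.027 × 7010 / (1.486 × √0.003906) = 2038.
Try y = 15.1 ft: A R^(2/3) = 1470 — low.
Try y = 18.1 ft: A R^(2/3) = 2037 — close enough.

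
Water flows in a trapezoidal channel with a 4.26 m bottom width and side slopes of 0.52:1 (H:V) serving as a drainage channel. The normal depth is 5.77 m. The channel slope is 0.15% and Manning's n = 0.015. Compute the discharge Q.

With bottom width b = 4.26 m and side slope z = 0.52: A = (b + zy)y = (4.26 + 0.52×5.77)×5.77 = 41.89 m²; P = b + 2y√(1+z²) = 4.26 + 2×5.77×1.127 = 17.27 m.
Hydraulic radius R = A/P = 41.89/17.27 = 2.426 m.
Manning's equation: Q = (1/n) A R^(2/3) S^(1/2) = (1/0.015) × 41.89 × 2.426^(2/3) × 0.0015^(1/2) = 195 m³/s.

Q = 195 m³/s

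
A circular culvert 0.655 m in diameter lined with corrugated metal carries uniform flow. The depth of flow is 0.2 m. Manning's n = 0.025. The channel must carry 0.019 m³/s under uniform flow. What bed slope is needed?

For a circular section of diameter D = 0.655 m at depth y = 0.2 m, the central angle is θ = 2 arccos(1 − 2y/D) = 2.342 rad. Then A = (D²/8)(θ − sin θ) = 0.08713 m² and P = Dθ/2 = 0.7669 m.
Hydraulic radius R = A/P = 0.08713/0.7669 = 0.1136 m.
From Manning's equation, S = [nQ / (1 A R^(2/3))]² = [0.025 × 0.019 / (1 × 0.08713 × 0.1136^(2/3))]² = 0.00054.

S = 0.00054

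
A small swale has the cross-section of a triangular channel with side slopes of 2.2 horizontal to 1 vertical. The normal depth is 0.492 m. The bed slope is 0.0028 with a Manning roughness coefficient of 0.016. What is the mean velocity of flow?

V = 1.22 m/s

For a triangular section with side slope z = 2.2: A = zy² = 2.2×0.492² = 0.5325 m²; P = 2y√(1+z²) = 2×0.492×2.417 = 2.378 m.
Hydraulic radius R = A/P = 0.5325/2.378 = 0.224 m.
From Manning's equation, V = (1/n) R^(2/3) S^(1/2) = (1/0.016) × 0.224^(2/3) × 0.0028^(1/2) = 1.22 m/s.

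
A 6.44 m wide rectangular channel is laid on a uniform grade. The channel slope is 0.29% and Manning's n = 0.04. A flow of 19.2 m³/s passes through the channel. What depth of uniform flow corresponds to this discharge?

y_n = 1.95 m

Manning's equation rearranged: A R^(2/3) = nQ / (1·√S) = 0.04 × 19.2 / (√0.0029) = 14.26.
At y = 2.26 m: A R^(2/3) = 17.58 — too large.
At y = 1.68 m: A R^(2/3) = 11.56 — too small.
At y = 1.95 m: A R^(2/3) = 14.3 — close enough.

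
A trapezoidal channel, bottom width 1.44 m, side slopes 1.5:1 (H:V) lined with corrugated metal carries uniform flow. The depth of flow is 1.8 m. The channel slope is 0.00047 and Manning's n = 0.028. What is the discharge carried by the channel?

Q = 5.54 m³/s

With bottom width b = 1.44 m and side slope z = 1.5: A = (b + zy)y = (1.44 + 1.5×1.8)×1.8 = 7.452 m²; P = b + 2y√(1+z²) = 1.44 + 2×1.8×1.803 = 7.93 m.
Hydraulic radius R = A/P = 7.452/7.93 = 0.9397 m.
Manning's equation: Q = (1/n) A R^(2/3) S^(1/2) = (1/0.028) × 7.452 × 0.9397^(2/3) × 0.00047^(1/2) = 5.54 m³/s.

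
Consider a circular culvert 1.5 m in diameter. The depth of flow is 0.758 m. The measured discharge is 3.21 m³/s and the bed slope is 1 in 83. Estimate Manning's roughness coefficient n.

For a circular section of diameter D = 1.5 m at depth y = 0.758 m, the central angle is θ = 2 arccos(1 − 2y/D) = 3.163 rad. Then A = (D²/8)(θ − sin θ) = 0.8956 m² and P = Dθ/2 = 2.372 m.
Hydraulic radius R = A/P = 0.8956/2.372 = 0.3775 m.
Rearranging Manning's equation: n = (1/Q) A R^(2/3) S^(1/2) = (1/3.21) × 0.8956 × 0.3775^(2/3) × √0.01205 = 0.016.

n = 0.016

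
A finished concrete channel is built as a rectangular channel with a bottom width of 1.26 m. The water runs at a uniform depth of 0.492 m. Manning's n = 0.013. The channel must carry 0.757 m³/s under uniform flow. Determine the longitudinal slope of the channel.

S = 0.0014

Flow area A = b·y = 1.26 × 0.492 = 0.6199 m². Wetted perimeter P = b + 2y = 1.26 + 2×0.492 = 2.244 m.
Hydraulic radius R = A/P = 0.6199/2.244 = 0.2763 m.
From Manning's equation, S = [nQ / (1 A R^(2/3))]² = [0.013 × 0.757 / (1 × 0.6199 × 0.2763^(2/3))]² = 0.0014.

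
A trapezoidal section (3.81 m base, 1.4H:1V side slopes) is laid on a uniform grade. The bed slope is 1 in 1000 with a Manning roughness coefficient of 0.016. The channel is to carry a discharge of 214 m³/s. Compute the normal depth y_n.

Manning's equation rearranged: A R^(2/3) = nQ / (1·√S) = 0.016 × 214 / (√0.001) = 108.3.
Try y = 4 m: A R^(2/3) = 62.54 — too small.
Try y = 5.15 m: A R^(2/3) = 108.3 — ≈ 108.3.

y_n = 5.15 m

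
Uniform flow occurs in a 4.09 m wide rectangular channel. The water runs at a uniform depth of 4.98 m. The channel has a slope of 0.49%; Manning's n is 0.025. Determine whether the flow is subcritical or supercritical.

Flow area A = b·y = 4.09 × 4.98 = 20.37 m². Wetted perimeter P = b + 2y = 4.09 + 2×4.98 = 14.05 m.
Hydraulic radius R = A/P = 20.37/14.05 = 1.45 m.
V = (1/n) R^(2/3) √S = (1/0.025) × 1.45^(2/3) × √0.0049 = 3.587 m/s. Hydraulic depth D_h = A/T = 20.37/4.09 = 4.98 m.
Froude number Fr = V/√(g·D_h) = 3.587/√(9.81×4.98) = 0.513, which is less than 1, so the flow is subcritical.

subcritical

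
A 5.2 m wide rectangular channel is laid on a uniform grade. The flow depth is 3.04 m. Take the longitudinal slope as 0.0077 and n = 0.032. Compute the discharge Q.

Flow area A = b·y = 5.2 × 3.04 = 15.81 m². Wetted perimeter P = b + 2y = 5.2 + 2×3.04 = 11.28 m.
Hydraulic radius R = A/P = 15.81/11.28 = 1.401 m.
Manning's equation: Q = (1/n) A R^(2/3) S^(1/2) = (1/0.032) × 15.81 × 1.401^(2/3) × 0.0077^(1/2) = 54.3 m³/s.

Q = 54.3 m³/s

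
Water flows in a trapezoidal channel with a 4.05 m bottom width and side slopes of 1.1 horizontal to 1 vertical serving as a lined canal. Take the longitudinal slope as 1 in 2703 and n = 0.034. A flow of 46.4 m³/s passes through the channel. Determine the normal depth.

Manning's equation rearranged: A R^(2/3) = nQ / (1·√S) = 0.034 × 46.4 / (√0.00037) = 82.02.
At y = 5.42 m: A R^(2/3) = 105 — over.
At y = 3.8 m: A R^(2/3) = 50.27 — short.
At y = 4.82 m: A R^(2/3) = 81.97 — close enough.

y_n = 4.82 m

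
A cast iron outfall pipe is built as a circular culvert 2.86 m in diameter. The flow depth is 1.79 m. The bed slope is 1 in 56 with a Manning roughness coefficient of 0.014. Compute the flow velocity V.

V = 8.3 m/s

For a circular section of diameter D = 2.86 m at depth y = 1.79 m, the central angle is θ = 2 arccos(1 − 2y/D) = 3.651 rad. Then A = (D²/8)(θ − sin θ) = 4.231 m² and P = Dθ/2 = 5.22 m.
Hydraulic radius R = A/P = 4.231/5.22 = 0.8104 m.
From Manning's equation, V = (1/n) R^(2/3) S^(1/2) = (1/0.014) × 0.8104^(2/3) × 0.01786^(1/2) = 8.3 m/s.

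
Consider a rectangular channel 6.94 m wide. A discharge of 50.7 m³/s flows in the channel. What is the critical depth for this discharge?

y_c = 1.76 m

For a rectangular channel, critical depth y_c = (q²/g)^(1/3) where q = Q/b = 50.7/6.94 = 7.305 m²/s.
So y_c = (7.305²/9.81)^(1/3) = 1.76 m.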